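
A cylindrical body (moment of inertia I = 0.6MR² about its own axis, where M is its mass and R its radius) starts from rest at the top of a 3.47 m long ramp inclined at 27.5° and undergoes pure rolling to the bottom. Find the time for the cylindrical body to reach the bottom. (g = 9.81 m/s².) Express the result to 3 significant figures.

t ≈ 1.57 s

For this body I = 0.6MR², i.e. k = I/(MR²) = 0.6.
Along the incline Mg sinθ − f = Ma, and torque about the center fR = Iα = kMR²(a/R) gives f = kMa.
Hence a = g sinθ/(1+k) = 9.81×sin27.5°/1.6 = 2.831 m/s².
Starting from rest, L = ½at², so t = √(2L/a) = √(2×3.47/2.831) ≈ 1.57 s.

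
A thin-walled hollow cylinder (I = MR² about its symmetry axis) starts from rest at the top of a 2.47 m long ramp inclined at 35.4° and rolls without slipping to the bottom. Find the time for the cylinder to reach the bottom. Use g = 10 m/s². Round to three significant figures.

With I = MR², the ratio k = I/(MR²) is 1.
Along the incline Mg sinθ − f = Ma, and torque about the center fR = Iα = kMR²(a/R) gives f = kMa.
Hence a = g sinθ/(1+k) = 10×sin35.4°/2 = 2.896 m/s².
Starting from rest, L = ½at², so t = √(2L/a) = √(2×2.47/2.896) ≈ 1.31 s.

t ≈ 1.31 s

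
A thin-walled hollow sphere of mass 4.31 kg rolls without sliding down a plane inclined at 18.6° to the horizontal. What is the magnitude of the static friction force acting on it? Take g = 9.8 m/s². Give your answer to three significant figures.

f ≈ 5.39 N

With I = (2/3)MR², the ratio k = I/(MR²) is 2/3.
Translational: Mg sinθ − f = Ma. Rotational about the CM: fR = Iα = kMRa, so f = kMa.
Combining, a = g sinθ/(1+k) and f = kMa = kMg sinθ/(1+k).
f = (2/3) × 4.31 × 9.8 × sin18.6° / 1.667 ≈ 5.39 N.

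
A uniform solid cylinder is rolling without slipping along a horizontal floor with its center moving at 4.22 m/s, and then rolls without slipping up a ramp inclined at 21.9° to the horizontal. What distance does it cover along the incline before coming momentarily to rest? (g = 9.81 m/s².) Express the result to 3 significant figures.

The moment of inertia is (1/2)MR², giving k ≡ I/(MR²) = 0.5.
Rolling without slipping gives ω = v/R, so the total kinetic energy is ½Mv² + ½Iω² = ½(1+k)Mv² = (3/4)Mv².
Setting this equal to Mgh gives the vertical rise h = (1+k)v₀²/(2g) = 1.5×4.22²/(2×9.81) = 1.361 m.
Along the incline, d = h/sinθ = 1.361/sin21.9° ≈ 3.65 m.

d ≈ 3.65 m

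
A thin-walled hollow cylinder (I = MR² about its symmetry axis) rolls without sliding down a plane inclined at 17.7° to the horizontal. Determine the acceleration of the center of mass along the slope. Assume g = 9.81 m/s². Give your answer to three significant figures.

Here I = MR², so the shape factor k = I/(MR²) = 1.
Newton's second law down the slope: Mg sinθ − f = Ma. The torque equation fR = Iα (with α = a/R) gives f = kMa.
Eliminating f: Mg sinθ = (1+k)Ma, so a = g sinθ/(1+k) = 9.81 × sin17.7° / 2 ≈ 1.49 m/s².

a ≈ 1.49 m/s²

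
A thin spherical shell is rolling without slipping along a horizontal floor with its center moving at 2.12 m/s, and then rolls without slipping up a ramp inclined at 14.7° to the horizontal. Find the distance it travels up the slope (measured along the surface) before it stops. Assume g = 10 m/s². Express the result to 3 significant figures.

Here I = (2/3)MR², so the shape factor k = I/(MR²) = 2/3.
Since it rolls without slipping, ω = v/R and KE = ½Mv² + ½Iω² = ½(1+k)Mv² = (5/6)Mv².
Setting this equal to Mgh gives the vertical rise h = (1+k)v₀²/(2g) = 1.667×2.12²/(2×10) = 0.3745 m.
The distance along the slope is d = h/sinθ = 0.3745/sin14.7° ≈ 1.48 m.

d ≈ 1.48 m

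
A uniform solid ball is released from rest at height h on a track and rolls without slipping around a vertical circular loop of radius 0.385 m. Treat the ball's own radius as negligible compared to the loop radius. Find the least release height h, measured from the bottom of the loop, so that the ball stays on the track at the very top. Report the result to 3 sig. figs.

The moment of inertia is (2/5)MR², giving k ≡ I/(MR²) = 0.4.
At the top of the loop, the minimum-contact condition is Mg = Mv_top²/r, so v_top² = gr.
With ω = v/R, the kinetic energy at speed v is ½(1+k)Mv² = (7/10)Mv².
Energy conservation from release (height h) to the top (height 2r): Mgh = Mg(2r) + (7/10)M·gr.
Thus h_min = 2r + (1+k)r/2 = r(2 + 1.4/2) = 0.385 × 2.7 ≈ 1.04 m.

h_min ≈ 1.04 m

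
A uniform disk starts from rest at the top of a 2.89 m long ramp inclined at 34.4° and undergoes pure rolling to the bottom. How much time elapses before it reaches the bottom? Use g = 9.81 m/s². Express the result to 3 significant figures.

t ≈ 1.25 s

With I = (1/2)MR², the ratio k = I/(MR²) is 0.5.
Newton's second law down the slope: Mg sinθ − f = Ma. The torque equation fR = Iα (with α = a/R) gives f = kMa.
Hence a = g sinθ/(1+k) = 9.81×sin34.4°/1.5 = 3.695 m/s².
With constant a from rest, t = √(2L/a) = √(2·2.89/3.695) ≈ 1.25 s.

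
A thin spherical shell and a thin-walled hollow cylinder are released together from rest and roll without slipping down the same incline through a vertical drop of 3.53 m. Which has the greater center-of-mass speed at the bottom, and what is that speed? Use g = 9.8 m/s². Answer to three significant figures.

For rolling without slipping, Mgh = ½(1+k)Mv² where k = I/(MR²), so v = √(2gh/(1+k)).
Thin spherical shell: k = 2/3, giving v = √(2×9.8×3.53/1.667) = 6.443 m/s.
Thin-walled hollow cylinder: k = 1, giving v = √(2×9.8×3.53/2) = 5.882 m/s.
The smaller k wins: the thin spherical shell, at ≈ 6.44 m/s.

the thin spherical shell, at v ≈ 6.44 m/s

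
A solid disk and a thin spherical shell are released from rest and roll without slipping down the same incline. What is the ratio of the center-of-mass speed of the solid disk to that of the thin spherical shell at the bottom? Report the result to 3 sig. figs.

Each satisfies Mgh = ½(1+k)Mv² with k = I/(MR²), so v ∝ 1/√(1+k).
For the solid disk k = 0.5; for the thin spherical shell k = 2/3.
v₁/v₂ = √((1+k₂)/(1+k₁)) = √(1.667/1.5) ≈ 1.05.

v_ratio ≈ 1.05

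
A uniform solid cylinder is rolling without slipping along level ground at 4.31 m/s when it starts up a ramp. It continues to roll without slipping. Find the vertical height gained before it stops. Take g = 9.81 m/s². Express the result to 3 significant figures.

For this body I = (1/2)MR², i.e. k = I/(MR²) = 0.5.
The rolling condition ω = v/R makes the rotational term ½I(v/R)² = ½kMv², so KE_total = ½(1+k)Mv² = (3/4)Mv².
At the top the kinetic energy is zero, so (3/4)Mv₀² = Mgh.
Thus h = (1+k)v₀²/(2g) = 1.5 × 4.31² / (2 × 9.81) ≈ 1.42 m.

h ≈ 1.42 m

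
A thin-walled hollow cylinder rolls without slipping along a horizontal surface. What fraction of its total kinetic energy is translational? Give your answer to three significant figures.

The moment of inertia is MR², giving k ≡ I/(MR²) = 1.
Since ω = v/R, the translational part is ½Mv² and the rotational part is ½I(v/R)² = ½kMv²; the total is ½(1+k)Mv².
The translational fraction is therefore 1/(1+k) = 1/2 ≈ 0.500.

fraction ≈ 0.500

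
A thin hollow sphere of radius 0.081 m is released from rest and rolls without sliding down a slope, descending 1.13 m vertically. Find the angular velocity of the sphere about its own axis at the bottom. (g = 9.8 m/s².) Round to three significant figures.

The moment of inertia is (2/3)MR², giving k ≡ I/(MR²) = 2/3.
The rolling condition ω = v/R makes the rotational term ½I(v/R)² = ½kMv², so KE_total = ½(1+k)Mv² = (5/6)Mv².
Energy conservation Mgh = ½(1+k)Mv² gives v = √(2gh/(1+k)) = √(2 × 9.8 × 1.13 / 1.667) = 3.645 m/s.
Then ω = v/R = 3.645 / 0.081 ≈ 45.0 rad/s.

ω ≈ 45.0 rad/s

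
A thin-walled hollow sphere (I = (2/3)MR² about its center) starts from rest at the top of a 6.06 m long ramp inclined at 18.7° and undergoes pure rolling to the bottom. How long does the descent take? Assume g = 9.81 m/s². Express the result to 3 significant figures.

Here I = (2/3)MR², so the shape factor k = I/(MR²) = 2/3.
Translational: Mg sinθ − f = Ma. Rotational about the CM: fR = Iα = kMRa, so f = kMa.
Hence a = g sinθ/(1+k) = 9.81×sin18.7°/1.667 = 1.887 m/s².
With constant a from rest, t = √(2L/a) = √(2·6.06/1.887) ≈ 2.53 s.

t ≈ 2.53 s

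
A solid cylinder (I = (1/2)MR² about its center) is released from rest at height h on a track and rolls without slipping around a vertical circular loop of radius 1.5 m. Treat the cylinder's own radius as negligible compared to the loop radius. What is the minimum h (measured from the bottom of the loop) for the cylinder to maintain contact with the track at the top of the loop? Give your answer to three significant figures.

h_min ≈ 4.13 m

For this body I = (1/2)MR², i.e. k = I/(MR²) = 0.5.
At the top, contact is just lost when gravity alone supplies the centripetal force: Mg = Mv_top²/r, i.e. v_top² = gr.
With ω = v/R, the kinetic energy at speed v is ½(1+k)Mv² = (3/4)Mv².
Energy conservation from release (height h) to the top (height 2r): Mgh = Mg(2r) + (3/4)M·gr.
Thus h_min = 2r + (1+k)r/2 = r(2 + 1.5/2) = 1.5 × 2.75 ≈ 4.13 m.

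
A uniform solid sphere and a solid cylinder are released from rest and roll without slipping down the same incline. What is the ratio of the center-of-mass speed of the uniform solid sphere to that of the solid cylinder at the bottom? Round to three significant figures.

v_ratio ≈ 1.04

Each satisfies Mgh = ½(1+k)Mv² with k = I/(MR²), so v ∝ 1/√(1+k).
For the uniform solid sphere k = 0.4; for the solid cylinder k = 0.5.
v₁/v₂ = √((1+k₂)/(1+k₁)) = √(1.5/1.4) ≈ 1.04.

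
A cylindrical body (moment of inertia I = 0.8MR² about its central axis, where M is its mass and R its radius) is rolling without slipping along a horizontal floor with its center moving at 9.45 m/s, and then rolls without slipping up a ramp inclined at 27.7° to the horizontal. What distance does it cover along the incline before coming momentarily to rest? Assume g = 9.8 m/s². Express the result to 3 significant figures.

The moment of inertia is 0.8MR², giving k ≡ I/(MR²) = 0.8.
Since it rolls without slipping, ω = v/R and KE = ½Mv² + ½Iω² = ½(1+k)Mv² = (9/10)Mv².
Setting this equal to Mgh gives the vertical rise h = (1+k)v₀²/(2g) = 1.8×9.45²/(2×9.8) = 8.201 m.
The distance along the slope is d = h/sinθ = 8.201/sin27.7° ≈ 17.6 m.

d ≈ 17.6 m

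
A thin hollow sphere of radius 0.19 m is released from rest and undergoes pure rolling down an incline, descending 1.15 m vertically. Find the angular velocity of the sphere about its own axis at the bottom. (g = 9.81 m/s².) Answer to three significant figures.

The moment of inertia is (2/3)MR², giving k ≡ I/(MR²) = 2/3.
Rolling without slipping gives ω = v/R, so the total kinetic energy is ½Mv² + ½Iω² = ½(1+k)Mv² = (5/6)Mv².
Energy conservation Mgh = ½(1+k)Mv² gives v = √(2gh/(1+k)) = √(2 × 9.81 × 1.15 / 1.667) = 3.679 m/s.
The angular speed follows from ω = v/R = 3.679/0.19 ≈ 19.4 rad/s.

ω ≈ 19.4 rad/s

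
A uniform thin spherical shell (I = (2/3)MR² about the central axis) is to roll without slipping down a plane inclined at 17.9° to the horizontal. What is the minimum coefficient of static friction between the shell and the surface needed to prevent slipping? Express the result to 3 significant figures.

μ_min ≈ 0.129

With I = (2/3)MR², the ratio k = I/(MR²) is 2/3.
Newton's second law down the slope: Mg sinθ − f = Ma. The torque equation fR = Iα (with α = a/R) gives f = kMa.
These give a = g sinθ/(1+k) and the required friction f = kMg sinθ/(1+k).
The normal force is N = Mg cosθ, so μ_min = f/N = k tanθ/(1+k).
μ_min = (2/3) × tan17.9° / 1.667 ≈ 0.129.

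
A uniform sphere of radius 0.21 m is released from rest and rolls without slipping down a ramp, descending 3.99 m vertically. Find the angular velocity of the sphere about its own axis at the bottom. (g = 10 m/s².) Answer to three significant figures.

ω ≈ 36.0 rad/s

With I = (2/5)MR², the ratio k = I/(MR²) is 0.4.
The rolling condition ω = v/R makes the rotational term ½I(v/R)² = ½kMv², so KE_total = ½(1+k)Mv² = (7/10)Mv².
Energy conservation Mgh = ½(1+k)Mv² gives v = √(2gh/(1+k)) = √(2 × 10 × 3.99 / 1.4) = 7.55 m/s.
Then ω = v/R = 7.55 / 0.21 ≈ 36.0 rad/s.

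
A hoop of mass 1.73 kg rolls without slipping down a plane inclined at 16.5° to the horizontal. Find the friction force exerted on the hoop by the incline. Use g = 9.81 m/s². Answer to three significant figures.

f ≈ 2.41 N

Here I = MR², so the shape factor k = I/(MR²) = 1.
Newton's second law down the slope: Mg sinθ − f = Ma. The torque equation fR = Iα (with α = a/R) gives f = kMa.
Combining, a = g sinθ/(1+k) and f = kMa = kMg sinθ/(1+k).
f = 1 × 1.73 × 9.81 × sin16.5° / 2 ≈ 2.41 N.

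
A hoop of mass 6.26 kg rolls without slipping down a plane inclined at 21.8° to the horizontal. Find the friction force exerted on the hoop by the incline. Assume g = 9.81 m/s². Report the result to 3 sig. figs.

f ≈ 11.4 N

The moment of inertia is MR², giving k ≡ I/(MR²) = 1.
Newton's second law down the slope: Mg sinθ − f = Ma. The torque equation fR = Iα (with α = a/R) gives f = kMa.
Combining, a = g sinθ/(1+k) and f = kMa = kMg sinθ/(1+k).
f = 1 × 6.26 × 9.81 × sin21.8° / 2 ≈ 11.4 N.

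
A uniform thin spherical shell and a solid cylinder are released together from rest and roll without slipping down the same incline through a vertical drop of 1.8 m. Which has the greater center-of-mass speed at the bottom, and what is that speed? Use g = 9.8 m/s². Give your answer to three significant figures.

the solid cylinder, at v ≈ 4.85 m/s

For rolling without slipping, Mgh = ½(1+k)Mv² where k = I/(MR²), so v = √(2gh/(1+k)).
Uniform thin spherical shell: k = 2/3, giving v = √(2×9.8×1.8/1.667) = 4.601 m/s.
Solid cylinder: k = 0.5, giving v = √(2×9.8×1.8/1.5) = 4.85 m/s.
The smaller k wins: the solid cylinder, at ≈ 4.85 m/s.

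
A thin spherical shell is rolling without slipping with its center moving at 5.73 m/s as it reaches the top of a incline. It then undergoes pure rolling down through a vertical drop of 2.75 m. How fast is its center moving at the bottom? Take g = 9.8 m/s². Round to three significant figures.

v ≈ 8.07 m/s

The moment of inertia is (2/3)MR², giving k ≡ I/(MR²) = 2/3.
Pure rolling means v = ωR; then KE = ½Mv² + ½I(v/R)² = ½(1+k)Mv² = (5/6)Mv².
Conserving energy between top and bottom: (5/6)Mv² = (5/6)Mv₀² + Mgh, hence v² = v₀² + 2gh/(1+k).
v = √(5.73² + 2×9.8×2.75/1.667) = √65.17 ≈ 8.07 m/s.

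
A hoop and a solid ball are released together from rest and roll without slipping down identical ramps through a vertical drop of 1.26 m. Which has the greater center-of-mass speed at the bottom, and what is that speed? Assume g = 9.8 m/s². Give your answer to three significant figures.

the solid ball, at v ≈ 4.20 m/s

For rolling without slipping, Mgh = ½(1+k)Mv² where k = I/(MR²), so v = √(2gh/(1+k)).
Hoop: k = 1, giving v = √(2×9.8×1.26/2) = 3.514 m/s.
Solid ball: k = 0.4, giving v = √(2×9.8×1.26/1.4) = 4.2 m/s.
The smaller k wins: the solid ball, at ≈ 4.20 m/s.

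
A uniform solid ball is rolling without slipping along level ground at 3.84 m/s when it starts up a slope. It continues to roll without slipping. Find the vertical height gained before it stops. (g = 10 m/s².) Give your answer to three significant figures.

h ≈ 1.03 m

With I = (2/5)MR², the ratio k = I/(MR²) is 0.4.
The rolling condition ω = v/R makes the rotational term ½I(v/R)² = ½kMv², so KE_total = ½(1+k)Mv² = (7/10)Mv².
At the top the kinetic energy is zero, so (7/10)Mv₀² = Mgh.
Thus h = (1+k)v₀²/(2g) = 1.4 × 3.84² / (2 × 10) ≈ 1.03 m.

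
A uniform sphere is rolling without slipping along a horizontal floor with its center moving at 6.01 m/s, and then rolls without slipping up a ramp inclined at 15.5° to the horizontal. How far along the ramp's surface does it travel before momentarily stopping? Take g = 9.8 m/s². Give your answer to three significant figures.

The moment of inertia is (2/5)MR², giving k ≡ I/(MR²) = 0.4.
Pure rolling means v = ωR; then KE = ½Mv² + ½I(v/R)² = ½(1+k)Mv² = (7/10)Mv².
Setting this equal to Mgh gives the vertical rise h = (1+k)v₀²/(2g) = 1.4×6.01²/(2×9.8) = 2.58 m.
The distance along the slope is d = h/sinθ = 2.58/sin15.5° ≈ 9.65 m.

d ≈ 9.65 m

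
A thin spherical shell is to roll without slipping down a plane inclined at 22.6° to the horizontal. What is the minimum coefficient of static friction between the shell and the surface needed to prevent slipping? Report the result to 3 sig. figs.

For this body I = (2/3)MR², i.e. k = I/(MR²) = 2/3.
Along the incline Mg sinθ − f = Ma, and torque about the center fR = Iα = kMR²(a/R) gives f = kMa.
These give a = g sinθ/(1+k) and the required friction f = kMg sinθ/(1+k).
The normal force is N = Mg cosθ, so μ_min = f/N = k tanθ/(1+k).
μ_min = (2/3) × tan22.6° / 1.667 ≈ 0.167.

μ_min ≈ 0.167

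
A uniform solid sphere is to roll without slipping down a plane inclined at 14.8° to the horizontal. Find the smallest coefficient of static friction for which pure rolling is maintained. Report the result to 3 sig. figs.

With I = (2/5)MR², the ratio k = I/(MR²) is 0.4.
Translational: Mg sinθ − f = Ma. Rotational about the CM: fR = Iα = kMRa, so f = kMa.
These give a = g sinθ/(1+k) and the required friction f = kMg sinθ/(1+k).
With N = Mg cosθ, the no-slip condition f ≤ μN gives μ_min = f/N = k tanθ/(1+k).
μ_min = 0.4 × tan14.8° / 1.4 ≈ 0.0755.

μ_min ≈ 0.0755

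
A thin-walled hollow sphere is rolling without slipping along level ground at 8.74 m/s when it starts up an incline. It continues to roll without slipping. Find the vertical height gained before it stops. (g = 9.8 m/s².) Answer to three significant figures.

h ≈ 6.50 m

With I = (2/3)MR², the ratio k = I/(MR²) is 2/3.
Since it rolls without slipping, ω = v/R and KE = ½Mv² + ½Iω² = ½(1+k)Mv² = (5/6)Mv².
At the top the kinetic energy is zero, so (5/6)Mv₀² = Mgh.
Thus h = (1+k)v₀²/(2g) = 1.667 × 8.74² / (2 × 9.8) ≈ 6.50 m.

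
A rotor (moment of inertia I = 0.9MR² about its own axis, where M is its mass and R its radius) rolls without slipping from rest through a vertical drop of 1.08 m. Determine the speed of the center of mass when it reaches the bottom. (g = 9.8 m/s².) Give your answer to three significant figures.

v ≈ 3.34 m/s

With I = 0.9MR², the ratio k = I/(MR²) is 0.9.
The rolling condition ω = v/R makes the rotational term ½I(v/R)² = ½kMv², so KE_total = ½(1+k)Mv² = (19/20)Mv².
Setting Mgh = (19/20)Mv² gives v = √(2gh/(1+k)) = √(2·9.8·1.08/1.9) ≈ 3.34 m/s.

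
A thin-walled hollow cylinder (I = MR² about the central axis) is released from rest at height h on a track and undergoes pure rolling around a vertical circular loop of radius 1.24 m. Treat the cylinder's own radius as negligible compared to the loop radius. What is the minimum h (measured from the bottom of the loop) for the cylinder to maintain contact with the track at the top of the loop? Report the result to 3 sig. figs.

h_min ≈ 3.72 m

With I = MR², the ratio k = I/(MR²) is 1.
At the top of the loop, the minimum-contact condition is Mg = Mv_top²/r, so v_top² = gr.
With ω = v/R, the kinetic energy at speed v is ½(1+k)Mv² = Mv².
Energy conservation from release (height h) to the top (height 2r): Mgh = Mg(2r) + M·gr.
Thus h_min = 2r + (1+k)r/2 = r(2 + 2/2) = 1.24 × 3 ≈ 3.72 m.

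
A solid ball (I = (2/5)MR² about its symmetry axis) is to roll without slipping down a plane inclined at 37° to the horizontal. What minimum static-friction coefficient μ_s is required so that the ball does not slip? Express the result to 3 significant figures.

With I = (2/5)MR², the ratio k = I/(MR²) is 0.4.
Along the incline Mg sinθ − f = Ma, and torque about the center fR = Iα = kMR²(a/R) gives f = kMa.
These give a = g sinθ/(1+k) and the required friction f = kMg sinθ/(1+k).
The normal force is N = Mg cosθ, so μ_min = f/N = k tanθ/(1+k).
μ_min = 0.4 × tan37° / 1.4 ≈ 0.215.

μ_min ≈ 0.215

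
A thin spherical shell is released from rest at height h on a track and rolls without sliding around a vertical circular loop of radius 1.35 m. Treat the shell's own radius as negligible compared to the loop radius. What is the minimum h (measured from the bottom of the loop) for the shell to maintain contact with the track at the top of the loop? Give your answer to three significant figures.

h_min ≈ 3.83 m

Here I = (2/3)MR², so the shape factor k = I/(MR²) = 2/3.
At the top of the loop, the minimum-contact condition is Mg = Mv_top²/r, so v_top² = gr.
With ω = v/R, the kinetic energy at speed v is ½(1+k)Mv² = (5/6)Mv².
Energy conservation from release (height h) to the top (height 2r): Mgh = Mg(2r) + (5/6)M·gr.
Thus h_min = 2r + (1+k)r/2 = r(2 + 1.667/2) = 1.35 × 2.833 ≈ 3.83 m.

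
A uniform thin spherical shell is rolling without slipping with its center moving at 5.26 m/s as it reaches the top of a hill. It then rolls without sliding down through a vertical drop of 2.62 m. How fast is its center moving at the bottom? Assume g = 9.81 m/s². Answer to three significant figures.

v ≈ 7.65 m/s

The moment of inertia is (2/3)MR², giving k ≡ I/(MR²) = 2/3.
The rolling condition ω = v/R makes the rotational term ½I(v/R)² = ½kMv², so KE_total = ½(1+k)Mv² = (5/6)Mv².
Energy conservation: (5/6)Mv₀² + Mgh = (5/6)Mv², so v² = v₀² + 2gh/(1+k).
v = √(5.26² + 2×9.81×2.62/1.667) = √58.51 ≈ 7.65 m/s.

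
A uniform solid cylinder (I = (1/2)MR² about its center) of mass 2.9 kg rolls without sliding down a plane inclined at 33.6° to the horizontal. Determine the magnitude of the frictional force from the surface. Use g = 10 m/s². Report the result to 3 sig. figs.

f ≈ 5.35 N

For this body I = (1/2)MR², i.e. k = I/(MR²) = 0.5.
Along the incline Mg sinθ − f = Ma, and torque about the center fR = Iα = kMR²(a/R) gives f = kMa.
Combining, a = g sinθ/(1+k) and f = kMa = kMg sinθ/(1+k).
f = 0.5 × 2.9 × 10 × sin33.6° / 1.5 ≈ 5.35 N.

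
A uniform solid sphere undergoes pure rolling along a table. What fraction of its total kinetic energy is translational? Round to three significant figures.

fraction ≈ 0.714

The moment of inertia is (2/5)MR², giving k ≡ I/(MR²) = 0.4.
With ω = v/R, KE_trans = ½Mv² and KE_rot = ½Iω² = ½kMv², so KE_total = ½(1+k)Mv².
The translational fraction is therefore 1/(1+k) = 1/1.4 ≈ 0.714.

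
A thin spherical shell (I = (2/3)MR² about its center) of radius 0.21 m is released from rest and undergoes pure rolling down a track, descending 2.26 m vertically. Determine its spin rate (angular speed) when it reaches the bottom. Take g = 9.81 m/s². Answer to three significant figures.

Here I = (2/3)MR², so the shape factor k = I/(MR²) = 2/3.
Rolling without slipping gives ω = v/R, so the total kinetic energy is ½Mv² + ½Iω² = ½(1+k)Mv² = (5/6)Mv².
Energy conservation Mgh = ½(1+k)Mv² gives v = √(2gh/(1+k)) = √(2 × 9.81 × 2.26 / 1.667) = 5.158 m/s.
The angular speed follows from ω = v/R = 5.158/0.21 ≈ 24.6 rad/s.

ω ≈ 24.6 rad/s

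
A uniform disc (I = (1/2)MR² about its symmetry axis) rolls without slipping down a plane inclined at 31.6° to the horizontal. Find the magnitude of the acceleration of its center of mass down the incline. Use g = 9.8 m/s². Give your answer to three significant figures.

With I = (1/2)MR², the ratio k = I/(MR²) is 0.5.
Translational: Mg sinθ − f = Ma. Rotational about the CM: fR = Iα = kMRa, so f = kMa.
Eliminating f: Mg sinθ = (1+k)Ma, so a = g sinθ/(1+k) = 9.8 × sin31.6° / 1.5 ≈ 3.42 m/s².

a ≈ 3.42 m/s²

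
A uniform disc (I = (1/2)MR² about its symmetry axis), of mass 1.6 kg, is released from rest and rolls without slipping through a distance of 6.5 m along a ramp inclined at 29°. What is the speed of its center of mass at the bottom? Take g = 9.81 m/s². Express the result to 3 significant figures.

The moment of inertia is (1/2)MR², giving k ≡ I/(MR²) = 0.5.
Since it rolls without slipping, ω = v/R and KE = ½Mv² + ½Iω² = ½(1+k)Mv² = (3/4)Mv².
The vertical drop is h = L sinθ = 6.5 × sin29° = 3.151 m.
Setting Mgh = (3/4)Mv² gives v = √(2gh/(1+k)) = √(2·9.81·3.151/1.5) ≈ 6.42 m/s.

v ≈ 6.42 m/s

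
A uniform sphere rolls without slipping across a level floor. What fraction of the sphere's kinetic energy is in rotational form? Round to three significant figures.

fraction ≈ 0.286

Here I = (2/5)MR², so the shape factor k = I/(MR²) = 0.4.
With ω = v/R, KE_trans = ½Mv² and KE_rot = ½Iω² = ½kMv², so KE_total = ½(1+k)Mv².
The rotational fraction is therefore k/(1+k) = 0.4/1.4 ≈ 0.286.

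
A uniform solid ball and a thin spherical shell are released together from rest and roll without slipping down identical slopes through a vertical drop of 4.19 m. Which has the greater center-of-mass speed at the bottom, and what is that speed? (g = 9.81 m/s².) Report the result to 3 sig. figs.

For rolling without slipping, Mgh = ½(1+k)Mv² where k = I/(MR²), so v = √(2gh/(1+k)).
Uniform solid ball: k = 0.4, giving v = √(2×9.81×4.19/1.4) = 7.663 m/s.
Thin spherical shell: k = 2/3, giving v = √(2×9.81×4.19/1.667) = 7.023 m/s.
The smaller k wins: the uniform solid ball, at ≈ 7.66 m/s.

the uniform solid ball, at v ≈ 7.66 m/s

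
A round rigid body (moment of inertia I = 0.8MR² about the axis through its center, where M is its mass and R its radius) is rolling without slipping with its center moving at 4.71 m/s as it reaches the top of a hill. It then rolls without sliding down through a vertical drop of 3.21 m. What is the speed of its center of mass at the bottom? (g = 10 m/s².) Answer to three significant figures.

v ≈ 7.61 m/s

With I = 0.8MR², the ratio k = I/(MR²) is 0.8.
Rolling without slipping gives ω = v/R, so the total kinetic energy is ½Mv² + ½Iω² = ½(1+k)Mv² = (9/10)Mv².
Energy conservation: (9/10)Mv₀² + Mgh = (9/10)Mv², so v² = v₀² + 2gh/(1+k).
v = √(4.71² + 2×10×3.21/1.8) = √57.85 ≈ 7.61 m/s.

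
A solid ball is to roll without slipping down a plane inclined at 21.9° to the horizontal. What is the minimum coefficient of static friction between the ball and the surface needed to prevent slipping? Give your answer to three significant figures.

μ_min ≈ 0.115

Here I = (2/5)MR², so the shape factor k = I/(MR²) = 0.4.
Translational: Mg sinθ − f = Ma. Rotational about the CM: fR = Iα = kMRa, so f = kMa.
These give a = g sinθ/(1+k) and the required friction f = kMg sinθ/(1+k).
With N = Mg cosθ, the no-slip condition f ≤ μN gives μ_min = f/N = k tanθ/(1+k).
μ_min = 0.4 × tan21.9° / 1.4 ≈ 0.115.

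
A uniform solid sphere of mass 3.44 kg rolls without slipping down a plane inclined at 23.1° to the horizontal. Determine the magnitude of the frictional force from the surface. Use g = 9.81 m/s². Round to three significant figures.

f ≈ 3.78 N

With I = (2/5)MR², the ratio k = I/(MR²) is 0.4.
Newton's second law down the slope: Mg sinθ − f = Ma. The torque equation fR = Iα (with α = a/R) gives f = kMa.
Combining, a = g sinθ/(1+k) and f = kMa = kMg sinθ/(1+k).
f = 0.4 × 3.44 × 9.81 × sin23.1° / 1.4 ≈ 3.78 N.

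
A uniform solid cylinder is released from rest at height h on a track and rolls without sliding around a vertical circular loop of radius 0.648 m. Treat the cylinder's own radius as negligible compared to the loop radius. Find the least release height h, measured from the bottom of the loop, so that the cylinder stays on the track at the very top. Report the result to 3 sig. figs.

h_min ≈ 1.78 m

Here I = (1/2)MR², so the shape factor k = I/(MR²) = 0.5.
At the top, contact is just lost when gravity alone supplies the centripetal force: Mg = Mv_top²/r, i.e. v_top² = gr.
With ω = v/R, the kinetic energy at speed v is ½(1+k)Mv² = (3/4)Mv².
Energy conservation from release (height h) to the top (height 2r): Mgh = Mg(2r) + (3/4)M·gr.
Thus h_min = 2r + (1+k)r/2 = r(2 + 1.5/2) = 0.648 × 2.75 ≈ 1.78 m.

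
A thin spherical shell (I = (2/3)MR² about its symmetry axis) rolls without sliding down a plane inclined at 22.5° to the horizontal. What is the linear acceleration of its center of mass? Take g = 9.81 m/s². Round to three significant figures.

For this body I = (2/3)MR², i.e. k = I/(MR²) = 2/3.
Newton's second law down the slope: Mg sinθ − f = Ma. The torque equation fR = Iα (with α = a/R) gives f = kMa.
Eliminating f: Mg sinθ = (1+k)Ma, so a = g sinθ/(1+k) = 9.81 × sin22.5° / 1.667 ≈ 2.25 m/s².

a ≈ 2.25 m/s²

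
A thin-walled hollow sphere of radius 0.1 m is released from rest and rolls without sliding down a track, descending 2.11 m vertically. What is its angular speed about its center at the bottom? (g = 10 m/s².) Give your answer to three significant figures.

The moment of inertia is (2/3)MR², giving k ≡ I/(MR²) = 2/3.
Rolling without slipping gives ω = v/R, so the total kinetic energy is ½Mv² + ½Iω² = ½(1+k)Mv² = (5/6)Mv².
Energy conservation Mgh = ½(1+k)Mv² gives v = √(2gh/(1+k)) = √(2 × 10 × 2.11 / 1.667) = 5.032 m/s.
Then ω = v/R = 5.032 / 0.1 ≈ 50.3 rad/s.

ω ≈ 50.3 rad/s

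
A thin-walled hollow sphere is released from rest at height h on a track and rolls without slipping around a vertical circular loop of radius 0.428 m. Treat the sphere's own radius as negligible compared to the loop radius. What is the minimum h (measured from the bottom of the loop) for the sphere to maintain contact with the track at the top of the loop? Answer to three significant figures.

h_min ≈ 1.21 m

With I = (2/3)MR², the ratio k = I/(MR²) is 2/3.
At the top of the loop, the minimum-contact condition is Mg = Mv_top²/r, so v_top² = gr.
With ω = v/R, the kinetic energy at speed v is ½(1+k)Mv² = (5/6)Mv².
Energy conservation from release (height h) to the top (height 2r): Mgh = Mg(2r) + (5/6)M·gr.
Thus h_min = 2r + (1+k)r/2 = r(2 + 1.667/2) = 0.428 × 2.833 ≈ 1.21 m.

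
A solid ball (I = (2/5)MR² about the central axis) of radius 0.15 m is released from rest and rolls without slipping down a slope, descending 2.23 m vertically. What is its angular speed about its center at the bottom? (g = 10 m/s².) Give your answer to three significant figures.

ω ≈ 37.6 rad/s

Here I = (2/5)MR², so the shape factor k = I/(MR²) = 0.4.
Rolling without slipping gives ω = v/R, so the total kinetic energy is ½Mv² + ½Iω² = ½(1+k)Mv² = (7/10)Mv².
Energy conservation Mgh = ½(1+k)Mv² gives v = √(2gh/(1+k)) = √(2 × 10 × 2.23 / 1.4) = 5.644 m/s.
Then ω = v/R = 5.644 / 0.15 ≈ 37.6 rad/s.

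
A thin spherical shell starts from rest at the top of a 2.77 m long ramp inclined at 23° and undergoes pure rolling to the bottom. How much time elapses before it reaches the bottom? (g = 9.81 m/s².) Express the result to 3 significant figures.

Here I = (2/3)MR², so the shape factor k = I/(MR²) = 2/3.
Newton's second law down the slope: Mg sinθ − f = Ma. The torque equation fR = Iα (with α = a/R) gives f = kMa.
Hence a = g sinθ/(1+k) = 9.81×sin23°/1.667 = 2.3 m/s².
Starting from rest, L = ½at², so t = √(2L/a) = √(2×2.77/2.3) ≈ 1.55 s.

t ≈ 1.55 s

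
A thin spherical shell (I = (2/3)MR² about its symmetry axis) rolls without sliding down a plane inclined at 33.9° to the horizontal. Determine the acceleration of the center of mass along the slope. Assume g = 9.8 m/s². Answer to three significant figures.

a ≈ 3.28 m/s²

With I = (2/3)MR², the ratio k = I/(MR²) is 2/3.
Translational: Mg sinθ − f = Ma. Rotational about the CM: fR = Iα = kMRa, so f = kMa.
Eliminating f: Mg sinθ = (1+k)Ma, so a = g sinθ/(1+k) = 9.8 × sin33.9° / 1.667 ≈ 3.28 m/s².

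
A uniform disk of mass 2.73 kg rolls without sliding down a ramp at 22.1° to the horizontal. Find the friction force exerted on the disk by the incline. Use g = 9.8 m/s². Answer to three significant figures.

For this body I = (1/2)MR², i.e. k = I/(MR²) = 0.5.
Along the incline Mg sinθ − f = Ma, and torque about the center fR = Iα = kMR²(a/R) gives f = kMa.
Combining, a = g sinθ/(1+k) and f = kMa = kMg sinθ/(1+k).
f = 0.5 × 2.73 × 9.8 × sin22.1° / 1.5 ≈ 3.36 N.

f ≈ 3.36 N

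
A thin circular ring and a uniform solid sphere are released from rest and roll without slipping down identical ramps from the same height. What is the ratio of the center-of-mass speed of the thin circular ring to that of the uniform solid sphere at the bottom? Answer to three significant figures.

v_ratio ≈ 0.837

Each satisfies Mgh = ½(1+k)Mv² with k = I/(MR²), so v ∝ 1/√(1+k).
For the thin circular ring k = 1; for the uniform solid sphere k = 0.4.
v₁/v₂ = √((1+k₂)/(1+k₁)) = √(1.4/2) ≈ 0.837.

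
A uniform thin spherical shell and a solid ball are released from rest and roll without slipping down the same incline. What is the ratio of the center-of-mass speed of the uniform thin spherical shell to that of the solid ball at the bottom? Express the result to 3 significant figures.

Each satisfies Mgh = ½(1+k)Mv² with k = I/(MR²), so v ∝ 1/√(1+k).
For the uniform thin spherical shell k = 2/3; for the solid ball k = 0.4.
v₁/v₂ = √((1+k₂)/(1+k₁)) = √(1.4/1.667) ≈ 0.917.

v_ratio ≈ 0.917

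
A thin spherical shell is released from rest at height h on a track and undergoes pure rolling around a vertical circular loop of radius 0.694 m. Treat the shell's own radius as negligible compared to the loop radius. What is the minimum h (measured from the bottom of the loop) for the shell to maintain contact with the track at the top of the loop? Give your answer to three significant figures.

h_min ≈ 1.97 m

For this body I = (2/3)MR², i.e. k = I/(MR²) = 2/3.
At the top of the loop, the minimum-contact condition is Mg = Mv_top²/r, so v_top² = gr.
With ω = v/R, the kinetic energy at speed v is ½(1+k)Mv² = (5/6)Mv².
Energy conservation from release (height h) to the top (height 2r): Mgh = Mg(2r) + (5/6)M·gr.
Thus h_min = 2r + (1+k)r/2 = r(2 + 1.667/2) = 0.694 × 2.833 ≈ 1.97 m.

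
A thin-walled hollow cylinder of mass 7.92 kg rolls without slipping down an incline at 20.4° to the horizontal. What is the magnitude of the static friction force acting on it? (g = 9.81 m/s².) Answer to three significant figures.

The moment of inertia is MR², giving k ≡ I/(MR²) = 1.
Along the incline Mg sinθ − f = Ma, and torque about the center fR = Iα = kMR²(a/R) gives f = kMa.
Combining, a = g sinθ/(1+k) and f = kMa = kMg sinθ/(1+k).
f = 1 × 7.92 × 9.81 × sin20.4° / 2 ≈ 13.5 N.

f ≈ 13.5 N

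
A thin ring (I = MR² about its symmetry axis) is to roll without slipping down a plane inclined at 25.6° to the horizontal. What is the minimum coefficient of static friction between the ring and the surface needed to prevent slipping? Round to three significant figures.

Here I = MR², so the shape factor k = I/(MR²) = 1.
Newton's second law down the slope: Mg sinθ − f = Ma. The torque equation fR = Iα (with α = a/R) gives f = kMa.
These give a = g sinθ/(1+k) and the required friction f = kMg sinθ/(1+k).
The normal force is N = Mg cosθ, so μ_min = f/N = k tanθ/(1+k).
μ_min = 1 × tan25.6° / 2 ≈ 0.240.

μ_min ≈ 0.240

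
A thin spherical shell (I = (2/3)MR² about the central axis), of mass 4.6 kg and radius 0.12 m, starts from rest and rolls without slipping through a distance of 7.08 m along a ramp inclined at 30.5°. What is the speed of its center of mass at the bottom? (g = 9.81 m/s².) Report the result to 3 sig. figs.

v ≈ 6.50 m/s

The moment of inertia is (2/3)MR², giving k ≡ I/(MR²) = 2/3.
The rolling condition ω = v/R makes the rotational term ½I(v/R)² = ½kMv², so KE_total = ½(1+k)Mv² = (5/6)Mv².
The vertical drop is h = L sinθ = 7.08 × sin30.5° = 3.593 m.
Setting Mgh = (5/6)Mv² gives v = √(2gh/(1+k)) = √(2·9.81·3.593/1.667) ≈ 6.50 m/s.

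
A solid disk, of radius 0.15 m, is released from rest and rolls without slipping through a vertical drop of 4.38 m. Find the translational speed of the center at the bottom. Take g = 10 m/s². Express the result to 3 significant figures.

v ≈ 7.64 m/s

With I = (1/2)MR², the ratio k = I/(MR²) is 0.5.
Rolling without slipping gives ω = v/R, so the total kinetic energy is ½Mv² + ½Iω² = ½(1+k)Mv² = (3/4)Mv².
Energy conservation: Mgh = (3/4)Mv², so v = √(2gh/(1+k)) = √(2 × 10 × 4.38 / 1.5) ≈ 7.64 m/s.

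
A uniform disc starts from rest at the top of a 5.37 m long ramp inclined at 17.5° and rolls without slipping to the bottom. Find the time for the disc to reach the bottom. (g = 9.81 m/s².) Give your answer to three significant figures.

Here I = (1/2)MR², so the shape factor k = I/(MR²) = 0.5.
Along the incline Mg sinθ − f = Ma, and torque about the center fR = Iα = kMR²(a/R) gives f = kMa.
Hence a = g sinθ/(1+k) = 9.81×sin17.5°/1.5 = 1.967 m/s².
With constant a from rest, t = √(2L/a) = √(2·5.37/1.967) ≈ 2.34 s.

t ≈ 2.34 s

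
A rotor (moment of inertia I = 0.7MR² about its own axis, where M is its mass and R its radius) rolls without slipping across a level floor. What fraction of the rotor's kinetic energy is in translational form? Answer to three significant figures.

fraction ≈ 0.588

For this body I = 0.7MR², i.e. k = I/(MR²) = 0.7.
With ω = v/R, KE_trans = ½Mv² and KE_rot = ½Iω² = ½kMv², so KE_total = ½(1+k)Mv².
The translational fraction is therefore 1/(1+k) = 1/1.7 ≈ 0.588.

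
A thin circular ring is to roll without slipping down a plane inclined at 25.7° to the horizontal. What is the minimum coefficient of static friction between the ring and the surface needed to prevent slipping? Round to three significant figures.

μ_min ≈ 0.241

Here I = MR², so the shape factor k = I/(MR²) = 1.
Newton's second law down the slope: Mg sinθ − f = Ma. The torque equation fR = Iα (with α = a/R) gives f = kMa.
These give a = g sinθ/(1+k) and the required friction f = kMg sinθ/(1+k).
The normal force is N = Mg cosθ, so μ_min = f/N = k tanθ/(1+k).
μ_min = 1 × tan25.7° / 2 ≈ 0.241.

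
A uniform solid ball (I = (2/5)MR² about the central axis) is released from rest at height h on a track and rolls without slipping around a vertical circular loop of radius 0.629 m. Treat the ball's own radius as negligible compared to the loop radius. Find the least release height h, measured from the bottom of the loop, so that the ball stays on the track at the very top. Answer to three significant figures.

h_min ≈ 1.70 m

With I = (2/5)MR², the ratio k = I/(MR²) is 0.4.
At the top, contact is just lost when gravity alone supplies the centripetal force: Mg = Mv_top²/r, i.e. v_top² = gr.
With ω = v/R, the kinetic energy at speed v is ½(1+k)Mv² = (7/10)Mv².
Energy conservation from release (height h) to the top (height 2r): Mgh = Mg(2r) + (7/10)M·gr.
Thus h_min = 2r + (1+k)r/2 = r(2 + 1.4/2) = 0.629 × 2.7 ≈ 1.70 m.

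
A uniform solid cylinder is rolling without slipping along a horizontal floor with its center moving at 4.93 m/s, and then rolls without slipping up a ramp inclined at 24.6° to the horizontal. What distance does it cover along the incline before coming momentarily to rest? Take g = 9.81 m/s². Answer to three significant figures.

d ≈ 4.46 m

For this body I = (1/2)MR², i.e. k = I/(MR²) = 0.5.
The rolling condition ω = v/R makes the rotational term ½I(v/R)² = ½kMv², so KE_total = ½(1+k)Mv² = (3/4)Mv².
Setting this equal to Mgh gives the vertical rise h = (1+k)v₀²/(2g) = 1.5×4.93²/(2×9.81) = 1.858 m.
The distance along the slope is d = h/sinθ = 1.858/sin24.6° ≈ 4.46 m.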